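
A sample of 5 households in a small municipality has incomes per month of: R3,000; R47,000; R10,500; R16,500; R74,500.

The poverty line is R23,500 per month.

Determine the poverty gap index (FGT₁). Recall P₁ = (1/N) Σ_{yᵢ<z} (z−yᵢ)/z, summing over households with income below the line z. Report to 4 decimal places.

0.3447

Below the line: R3,000, R10,500, R16,500 (q = 3 of N = 5).
Normalized shortfalls: (23500−3000)/23500 = 0.8723; (23500−10500)/23500 = 0.5532; (23500−16500)/23500 = 0.2979.
Σ = 1.723404. Dividing by the full population N = 5 gives P₁ = 0.3447.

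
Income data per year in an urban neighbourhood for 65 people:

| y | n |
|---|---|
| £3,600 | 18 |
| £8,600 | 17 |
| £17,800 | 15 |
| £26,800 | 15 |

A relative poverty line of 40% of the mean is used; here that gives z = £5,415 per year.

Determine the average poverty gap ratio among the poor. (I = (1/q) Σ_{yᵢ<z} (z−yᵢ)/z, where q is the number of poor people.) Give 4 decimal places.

Incomes under z: 18×£3,600 (q = 18 of N = 65).
Relative gaps: 0.3352 (×18); sum = 6.033241.
I averages over the q = 18 poor units only: 6.033241 / 18 = 0.3352.

0.3352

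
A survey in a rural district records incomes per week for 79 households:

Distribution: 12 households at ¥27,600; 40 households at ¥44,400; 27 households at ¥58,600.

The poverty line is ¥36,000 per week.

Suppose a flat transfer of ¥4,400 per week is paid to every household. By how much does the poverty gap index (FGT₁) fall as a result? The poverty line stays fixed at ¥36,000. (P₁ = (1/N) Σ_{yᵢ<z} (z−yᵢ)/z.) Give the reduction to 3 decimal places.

Before: below the line — 12×¥27,600; poverty gap index (FGT₁) = 0.03544.
After the ¥4,400 transfer: below the line — 12×¥32,000; poverty gap index (FGT₁) = 0.01688.
Reduction = 0.03544 − 0.01688 = 0.019.

0.019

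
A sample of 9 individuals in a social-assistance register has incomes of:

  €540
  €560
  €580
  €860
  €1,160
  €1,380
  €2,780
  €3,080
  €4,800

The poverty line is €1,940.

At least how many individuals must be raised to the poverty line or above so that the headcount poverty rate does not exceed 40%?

3

6 of the 9 individuals are poor, so H = 6/9 = 0.667.
A headcount ratio of at most 40% allows at most ⌊0.40 × 9⌋ = 3 poor individuals.
So at least 6 − 3 = 3 must be lifted.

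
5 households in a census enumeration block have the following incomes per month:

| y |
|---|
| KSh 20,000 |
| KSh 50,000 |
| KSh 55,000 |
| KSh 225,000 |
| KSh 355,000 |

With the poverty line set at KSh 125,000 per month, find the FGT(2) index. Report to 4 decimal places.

Poor units: KSh 20,000, KSh 50,000, KSh 55,000 (q = 3 of N = 5).
Normalized shortfalls: (125000−20000)/125000 = 0.8400; (125000−50000)/125000 = 0.6000; (125000−55000)/125000 = 0.5600.
Squared: 0.7056; 0.3600; 0.3136.
Sum = 1.379200; P₂ = 1.379200 / 5 = 0.2758.

0.2758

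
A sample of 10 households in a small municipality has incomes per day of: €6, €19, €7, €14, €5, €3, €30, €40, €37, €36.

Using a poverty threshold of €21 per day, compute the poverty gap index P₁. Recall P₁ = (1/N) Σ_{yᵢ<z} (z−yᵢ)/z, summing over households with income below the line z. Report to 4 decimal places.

Below the line: €3, €5, €6, €7, €14, €19 (q = 6 of N = 10).
Gap ratios (z−y)/z: (21−3)/21 = 0.8571; (21−5)/21 = 0.7619; (21−6)/21 = 0.7143; (21−7)/21 = 0.6667; (21−14)/21 = 0.3333; (21−19)/21 = 0.0952.
Sum of shortfalls = 3.428571; P₁ averages over all N: 3.428571 / 10 = 0.3429.

0.3429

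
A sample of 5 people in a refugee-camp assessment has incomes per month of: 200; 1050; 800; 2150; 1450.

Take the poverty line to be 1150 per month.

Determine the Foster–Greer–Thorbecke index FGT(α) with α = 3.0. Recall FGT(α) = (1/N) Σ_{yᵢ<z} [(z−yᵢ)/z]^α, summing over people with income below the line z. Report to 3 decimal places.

Incomes under z: 200, 800, 1050 (q = 3 of N = 5).
Shortfall ratios: (1150−200)/1150 = 0.8261; (1150−800)/1150 = 0.3043; (1150−1050)/1150 = 0.0870.
Raised to α = 3.0: 0.56374; 0.02819; 0.00066.
Sum = 0.592587; FGT(3.0) = 0.592587 / 5 = 0.119.

0.119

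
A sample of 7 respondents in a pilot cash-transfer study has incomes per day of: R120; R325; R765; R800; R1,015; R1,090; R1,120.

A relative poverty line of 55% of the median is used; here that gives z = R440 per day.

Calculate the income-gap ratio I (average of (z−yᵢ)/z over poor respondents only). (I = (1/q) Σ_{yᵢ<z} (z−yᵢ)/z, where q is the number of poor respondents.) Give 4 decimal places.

Poor units: R120, R325 (q = 2 of N = 7).
Shortfall ratios (z−y)/z: 0.7273, 0.2614; sum = 0.988636.
The income-gap ratio divides by q (the poor only): 0.988636 / 2 = 0.4943.

0.4943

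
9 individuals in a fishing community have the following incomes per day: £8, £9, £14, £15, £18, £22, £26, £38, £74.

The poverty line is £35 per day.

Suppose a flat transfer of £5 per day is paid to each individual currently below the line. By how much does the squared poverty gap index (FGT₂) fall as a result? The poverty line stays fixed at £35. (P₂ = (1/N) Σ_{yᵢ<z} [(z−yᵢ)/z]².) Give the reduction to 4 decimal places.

Before: below the line — £8, £9, £14, £15, £18, £22, £26; squared poverty gap index (FGT₂) = 0.252608.
After the £5 transfer: below the line — £13, £14, £19, £20, £23, £27, £31; squared poverty gap index (FGT₂) = 0.147846.
Reduction = 0.252608 − 0.147846 = 0.1048.

0.1048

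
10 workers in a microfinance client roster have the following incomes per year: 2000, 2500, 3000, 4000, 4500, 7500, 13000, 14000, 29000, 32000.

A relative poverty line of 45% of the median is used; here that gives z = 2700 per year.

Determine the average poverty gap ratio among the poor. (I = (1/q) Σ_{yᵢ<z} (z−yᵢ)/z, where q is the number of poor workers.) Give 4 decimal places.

0.1667

Below the line: 2000, 2500 (q = 2 of N = 10).
Relative gaps: 0.2593, 0.0741; sum = 0.333333.
The income-gap ratio divides by q (the poor only): 0.333333 / 2 = 0.1667.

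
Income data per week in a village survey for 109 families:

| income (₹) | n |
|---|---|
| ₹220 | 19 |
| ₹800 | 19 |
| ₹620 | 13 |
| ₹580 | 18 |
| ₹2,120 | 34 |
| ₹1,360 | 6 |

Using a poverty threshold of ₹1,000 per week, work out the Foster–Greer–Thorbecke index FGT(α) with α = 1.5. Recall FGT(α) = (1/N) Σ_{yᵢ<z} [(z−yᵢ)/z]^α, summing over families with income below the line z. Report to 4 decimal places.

Poor units: 19×₹220, 18×₹580, 13×₹620, 19×₹800 (q = 69 of N = 109).
Normalized shortfalls: (1000−220)/1000 = 0.7800 (×19); (1000−580)/1000 = 0.4200 (×18); (1000−620)/1000 = 0.3800 (×13); (1000−800)/1000 = 0.2000 (×19).
Raised to α = 1.5: 0.68888 (×19); 0.27219 (×18); 0.23425 (×13); 0.08944 (×19).
Sum = 22.732742; FGT(1.5) = 22.732742 / 109 = 0.2086.

0.2086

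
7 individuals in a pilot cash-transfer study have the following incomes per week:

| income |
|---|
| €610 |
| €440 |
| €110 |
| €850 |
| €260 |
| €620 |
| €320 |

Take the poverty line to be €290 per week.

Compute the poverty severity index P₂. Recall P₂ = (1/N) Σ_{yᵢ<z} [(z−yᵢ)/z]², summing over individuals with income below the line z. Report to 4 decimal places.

Below the line: €110, €260 (q = 2 of N = 7).
Normalized shortfalls: (290−110)/290 = 0.6207; (290−260)/290 = 0.1034.
Squared: 0.3853; 0.0107.
Sum = 0.395957; P₂ = 0.395957 / 7 = 0.0566.

0.0566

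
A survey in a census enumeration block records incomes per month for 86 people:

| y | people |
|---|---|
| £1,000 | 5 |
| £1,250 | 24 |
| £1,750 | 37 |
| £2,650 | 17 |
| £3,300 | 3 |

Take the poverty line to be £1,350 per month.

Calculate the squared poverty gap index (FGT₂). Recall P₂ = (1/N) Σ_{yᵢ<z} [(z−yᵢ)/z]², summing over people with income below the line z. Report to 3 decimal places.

Below z: 5×£1,000, 24×£1,250 (q = 29 of N = 86).
Relative gaps: (1350−1000)/1350 = 0.2593 (×5); (1350−1250)/1350 = 0.0741 (×24).
Squared: 0.0672 (×5); 0.0055 (×24).
Sum = 0.467764; P₂ = 0.467764 / 86 = 0.005.

0.005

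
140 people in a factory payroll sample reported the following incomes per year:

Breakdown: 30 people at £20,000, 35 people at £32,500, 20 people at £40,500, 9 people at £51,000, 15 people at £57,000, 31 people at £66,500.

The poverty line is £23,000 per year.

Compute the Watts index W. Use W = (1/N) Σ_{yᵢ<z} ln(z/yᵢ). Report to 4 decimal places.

0.0299

Poor units: 30×£20,000 (q = 30 of N = 140).
Log gaps: ln(23000/20000) = 0.1398 (×30).
W = 4.192858 / 140 = 0.0299.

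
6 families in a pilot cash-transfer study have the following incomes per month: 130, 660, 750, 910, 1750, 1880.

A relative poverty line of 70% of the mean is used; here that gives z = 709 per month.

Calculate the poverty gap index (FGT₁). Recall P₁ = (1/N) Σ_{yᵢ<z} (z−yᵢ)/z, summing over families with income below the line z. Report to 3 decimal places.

0.148

Below z: 130, 660 (q = 2 of N = 6).
Normalized shortfalls: (709−130)/709 = 0.8166; (709−660)/709 = 0.0691.
Σ = 0.885755. Dividing by the full population N = 6 gives P₁ = 0.148.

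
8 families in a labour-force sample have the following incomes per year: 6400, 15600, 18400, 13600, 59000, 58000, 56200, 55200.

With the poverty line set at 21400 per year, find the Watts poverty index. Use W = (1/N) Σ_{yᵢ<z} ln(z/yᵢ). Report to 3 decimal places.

0.266

Below the line: 6400, 13600, 15600, 18400 (q = 4 of N = 8).
Log gaps: ln(21400/6400) = 1.2071; ln(21400/13600) = 0.4533; ln(21400/15600) = 0.3161; ln(21400/18400) = 0.1510.
W = 2.127574 / 8 = 0.266.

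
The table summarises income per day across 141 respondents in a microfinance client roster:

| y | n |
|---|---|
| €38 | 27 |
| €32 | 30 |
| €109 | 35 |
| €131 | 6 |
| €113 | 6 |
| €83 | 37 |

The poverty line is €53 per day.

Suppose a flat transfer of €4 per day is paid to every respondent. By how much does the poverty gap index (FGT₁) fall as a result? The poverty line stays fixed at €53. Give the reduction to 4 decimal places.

Before: below the line — 30×€32, 27×€38; poverty gap index (FGT₁) = 0.138499.
After the €4 transfer: below the line — 30×€36, 27×€42; poverty gap index (FGT₁) = 0.107989.
Reduction = 0.138499 − 0.107989 = 0.0305.

0.0305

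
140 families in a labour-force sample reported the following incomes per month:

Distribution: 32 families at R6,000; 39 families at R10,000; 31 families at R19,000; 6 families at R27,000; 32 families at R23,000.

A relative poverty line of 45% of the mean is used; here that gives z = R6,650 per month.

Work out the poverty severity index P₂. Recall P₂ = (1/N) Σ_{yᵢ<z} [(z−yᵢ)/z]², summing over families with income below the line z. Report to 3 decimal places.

Below z: 32×R6,000 (q = 32 of N = 140).
Shortfall ratios: (6650−6000)/6650 = 0.0977 (×32).
Squared: 0.0096 (×32).
Sum = 0.305727; P₂ = 0.305727 / 140 = 0.002.

0.002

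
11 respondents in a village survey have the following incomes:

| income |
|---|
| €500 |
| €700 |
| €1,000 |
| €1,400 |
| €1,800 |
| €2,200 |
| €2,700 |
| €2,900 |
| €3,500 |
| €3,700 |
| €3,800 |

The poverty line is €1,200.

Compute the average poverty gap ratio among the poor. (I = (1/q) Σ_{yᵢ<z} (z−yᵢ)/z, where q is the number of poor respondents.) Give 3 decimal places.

0.389

Below z: €500, €700, €1,000 (q = 3 of N = 11).
Relative gaps: 0.5833, 0.4167, 0.1667; sum = 1.166667.
I averages over the q = 3 poor units only: 1.166667 / 3 = 0.389.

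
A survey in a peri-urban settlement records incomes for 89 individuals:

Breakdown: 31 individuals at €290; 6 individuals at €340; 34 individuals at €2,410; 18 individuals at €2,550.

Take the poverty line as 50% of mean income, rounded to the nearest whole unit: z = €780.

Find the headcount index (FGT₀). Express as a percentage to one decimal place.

41.6%

37 of the 89 individuals have income below €780.
H = 37/89 = 41.6%.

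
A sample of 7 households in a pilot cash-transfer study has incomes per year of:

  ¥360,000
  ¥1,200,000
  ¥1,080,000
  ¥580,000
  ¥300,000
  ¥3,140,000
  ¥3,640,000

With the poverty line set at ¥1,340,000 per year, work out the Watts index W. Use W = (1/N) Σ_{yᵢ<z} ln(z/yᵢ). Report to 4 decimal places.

0.5678

Below z: ¥300,000, ¥360,000, ¥580,000, ¥1,080,000, ¥1,200,000 (q = 5 of N = 7).
Log shortfalls: ln(1340000/300000) = 1.4966; ln(1340000/360000) = 1.3143; ln(1340000/580000) = 0.8374; ln(1340000/1080000) = 0.2157; ln(1340000/1200000) = 0.1103.
W = 3.974417 / 7 = 0.5678.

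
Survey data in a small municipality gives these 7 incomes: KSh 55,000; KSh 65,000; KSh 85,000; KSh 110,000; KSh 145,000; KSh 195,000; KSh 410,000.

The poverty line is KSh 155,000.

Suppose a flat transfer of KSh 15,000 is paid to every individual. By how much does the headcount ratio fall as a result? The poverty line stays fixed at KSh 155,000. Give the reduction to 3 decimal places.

0.143

Before: below the line — KSh 55,000, KSh 65,000, KSh 85,000, KSh 110,000, KSh 145,000; headcount ratio = 0.71429.
After the KSh 15,000 transfer: below the line — KSh 70,000, KSh 80,000, KSh 100,000, KSh 125,000; headcount ratio = 0.57143.
Reduction = 0.71429 − 0.57143 = 0.143.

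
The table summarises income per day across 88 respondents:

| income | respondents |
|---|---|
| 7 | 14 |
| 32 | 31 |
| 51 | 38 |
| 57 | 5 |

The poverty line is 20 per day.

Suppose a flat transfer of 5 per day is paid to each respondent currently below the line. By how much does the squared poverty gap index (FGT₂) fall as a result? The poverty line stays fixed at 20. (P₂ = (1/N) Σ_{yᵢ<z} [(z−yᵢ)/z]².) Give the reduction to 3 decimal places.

0.042

Before: below the line — 14×7; squared poverty gap index (FGT₂) = 0.06722.
After the 5 transfer: below the line — 14×12; squared poverty gap index (FGT₂) = 0.02545.
Reduction = 0.06722 − 0.02545 = 0.042.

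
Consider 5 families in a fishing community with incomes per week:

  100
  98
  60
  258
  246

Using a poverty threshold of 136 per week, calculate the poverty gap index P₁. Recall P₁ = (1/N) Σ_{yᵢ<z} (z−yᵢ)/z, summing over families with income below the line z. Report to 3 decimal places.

0.221

Below the line: 60, 98, 100 (q = 3 of N = 5).
Shortfall ratios: (136−60)/136 = 0.5588; (136−98)/136 = 0.2794; (136−100)/136 = 0.2647.
Sum of shortfalls = 1.102941; P₁ averages over all N: 1.102941 / 5 = 0.221.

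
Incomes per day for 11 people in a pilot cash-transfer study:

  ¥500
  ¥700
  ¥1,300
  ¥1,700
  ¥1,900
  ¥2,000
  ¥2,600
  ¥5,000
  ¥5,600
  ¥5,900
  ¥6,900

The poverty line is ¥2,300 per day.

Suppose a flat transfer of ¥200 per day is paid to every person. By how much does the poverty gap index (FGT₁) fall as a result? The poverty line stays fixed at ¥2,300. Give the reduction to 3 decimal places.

0.047

Before: below the line — ¥500, ¥700, ¥1,300, ¥1,700, ¥1,900, ¥2,000; poverty gap index (FGT₁) = 0.22530.
After the ¥200 transfer: below the line — ¥700, ¥900, ¥1,500, ¥1,900, ¥2,100, ¥2,200; poverty gap index (FGT₁) = 0.17787.
Reduction = 0.22530 − 0.17787 = 0.047.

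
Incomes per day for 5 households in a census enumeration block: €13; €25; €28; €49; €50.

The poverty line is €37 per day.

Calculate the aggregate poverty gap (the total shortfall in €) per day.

€45

Below the line: €13, €25, €28 (q = 3 of N = 5).
Individual gaps: 37−13 = 24; 37−25 = 12; 37−28 = 9.
Aggregate gap = €45.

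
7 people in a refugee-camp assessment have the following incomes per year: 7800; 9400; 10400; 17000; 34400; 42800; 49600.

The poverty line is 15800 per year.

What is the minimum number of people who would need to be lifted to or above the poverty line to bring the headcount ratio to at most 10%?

Currently q = 3 of N = 7 are below the line (H = 0.429).
A headcount ratio of at most 10% allows at most ⌊0.10 × 7⌋ = 0 poor people.
So at least 3 − 0 = 3 must be lifted.

3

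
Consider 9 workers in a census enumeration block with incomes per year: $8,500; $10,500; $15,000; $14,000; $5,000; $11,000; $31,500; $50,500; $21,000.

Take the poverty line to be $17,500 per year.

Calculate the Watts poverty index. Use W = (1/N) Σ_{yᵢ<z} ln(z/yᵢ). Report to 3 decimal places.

0.370

Poor units: $5,000, $8,500, $10,500, $11,000, $14,000, $15,000 (q = 6 of N = 9).
Log gaps: ln(17500/5000) = 1.2528; ln(17500/8500) = 0.7221; ln(17500/10500) = 0.5108; ln(17500/11000) = 0.4643; ln(17500/14000) = 0.2231; ln(17500/15000) = 0.1542.
W = 3.327323 / 9 = 0.370.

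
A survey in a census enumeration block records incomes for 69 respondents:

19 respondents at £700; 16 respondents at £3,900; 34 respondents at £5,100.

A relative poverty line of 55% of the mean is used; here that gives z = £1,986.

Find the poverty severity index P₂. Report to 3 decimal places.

Incomes under z: 19×£700 (q = 19 of N = 69).
Gap ratios (z−y)/z: (1986−700)/1986 = 0.6475 (×19).
Squared: 0.4193 (×19).
Sum = 7.966674; P₂ = 7.966674 / 69 = 0.115.

0.115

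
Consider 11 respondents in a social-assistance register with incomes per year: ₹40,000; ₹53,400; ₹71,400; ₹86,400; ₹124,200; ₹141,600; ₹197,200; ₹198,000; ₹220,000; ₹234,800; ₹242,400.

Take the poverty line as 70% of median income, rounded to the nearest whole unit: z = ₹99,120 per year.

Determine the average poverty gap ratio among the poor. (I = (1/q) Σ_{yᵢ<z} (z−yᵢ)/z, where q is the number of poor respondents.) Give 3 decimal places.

0.366

Poor units: ₹40,000, ₹53,400, ₹71,400, ₹86,400 (q = 4 of N = 11).
Shortfall ratios (z−y)/z: 0.5964, 0.4613, 0.2797, 0.1283; sum = 1.465698.
The income-gap ratio divides by q (the poor only): 1.465698 / 4 = 0.366.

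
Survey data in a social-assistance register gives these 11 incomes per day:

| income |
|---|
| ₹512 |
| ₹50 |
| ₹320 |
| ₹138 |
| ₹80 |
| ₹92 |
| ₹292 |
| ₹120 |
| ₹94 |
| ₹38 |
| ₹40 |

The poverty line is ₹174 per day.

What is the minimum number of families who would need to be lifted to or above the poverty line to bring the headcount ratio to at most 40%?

4

Currently q = 8 of N = 11 are below the line (H = 0.727).
A headcount ratio of at most 40% allows at most ⌊0.40 × 11⌋ = 4 poor families.
So at least 8 − 4 = 4 must be lifted.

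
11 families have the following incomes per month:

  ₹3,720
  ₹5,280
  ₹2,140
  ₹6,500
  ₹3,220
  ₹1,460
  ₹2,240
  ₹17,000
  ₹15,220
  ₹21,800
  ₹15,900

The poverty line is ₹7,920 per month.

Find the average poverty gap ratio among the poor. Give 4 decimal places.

Poor units: ₹1,460, ₹2,140, ₹2,240, ₹3,220, ₹3,720, ₹5,280, ₹6,500 (q = 7 of N = 11).
Relative gaps: 0.8157, 0.7298, 0.7172, 0.5934, 0.5303, 0.3333, 0.1793; sum = 3.898990.
I averages over the q = 7 poor units only: 3.898990 / 7 = 0.5570.

0.5570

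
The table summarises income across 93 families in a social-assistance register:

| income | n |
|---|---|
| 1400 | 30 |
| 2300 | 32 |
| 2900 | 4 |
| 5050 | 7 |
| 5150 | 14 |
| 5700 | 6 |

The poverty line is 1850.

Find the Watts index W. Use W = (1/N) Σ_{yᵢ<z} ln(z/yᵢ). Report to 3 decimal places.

Below z: 30×1400 (q = 30 of N = 93).
Log shortfalls: ln(1850/1400) = 0.2787 (×30).
W = 8.361402 / 93 = 0.090.

0.090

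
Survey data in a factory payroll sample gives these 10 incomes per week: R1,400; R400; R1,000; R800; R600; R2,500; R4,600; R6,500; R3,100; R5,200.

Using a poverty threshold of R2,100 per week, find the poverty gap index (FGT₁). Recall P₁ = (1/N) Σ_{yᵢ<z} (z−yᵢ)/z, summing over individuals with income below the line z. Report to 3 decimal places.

0.300

Below z: R400, R600, R800, R1,000, R1,400 (q = 5 of N = 10).
Shortfall ratios: (2100−400)/2100 = 0.8095; (2100−600)/2100 = 0.7143; (2100−800)/2100 = 0.6190; (2100−1000)/2100 = 0.5238; (2100−1400)/2100 = 0.3333.
Σ = 3.000000. Dividing by the full population N = 10 gives P₁ = 0.300.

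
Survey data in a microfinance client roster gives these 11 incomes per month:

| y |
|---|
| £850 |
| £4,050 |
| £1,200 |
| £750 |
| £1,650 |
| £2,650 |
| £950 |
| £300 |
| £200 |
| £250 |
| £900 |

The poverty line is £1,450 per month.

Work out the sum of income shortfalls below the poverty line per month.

Poor units: £200, £250, £300, £750, £850, £900, £950, £1,200 (q = 8 of N = 11).
Individual gaps: 1450−200 = 1250; 1450−250 = 1200; 1450−300 = 1150; 1450−750 = 700; 1450−850 = 600; 1450−900 = 550; 1450−950 = 500; 1450−1200 = 250.
Aggregate gap = £6,200.

£6,200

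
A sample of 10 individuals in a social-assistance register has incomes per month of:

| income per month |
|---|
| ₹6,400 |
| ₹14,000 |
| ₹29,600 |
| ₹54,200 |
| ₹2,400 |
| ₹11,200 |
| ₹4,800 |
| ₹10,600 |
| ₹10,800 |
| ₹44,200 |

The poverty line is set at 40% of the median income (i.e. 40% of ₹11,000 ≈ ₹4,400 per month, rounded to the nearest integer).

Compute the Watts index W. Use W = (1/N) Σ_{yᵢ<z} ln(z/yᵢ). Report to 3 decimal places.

Incomes under z: ₹2,400 (q = 1 of N = 10).
Log gaps: ln(4400/2400) = 0.6061.
W = 0.606136 / 10 = 0.061.

0.061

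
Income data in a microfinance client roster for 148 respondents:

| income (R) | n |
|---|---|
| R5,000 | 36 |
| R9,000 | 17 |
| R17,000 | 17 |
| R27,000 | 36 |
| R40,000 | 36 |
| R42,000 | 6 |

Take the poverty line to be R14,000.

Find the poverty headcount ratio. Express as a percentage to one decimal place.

53 of the 148 respondents have income below R14,000.
H = 53/148 = 35.8%.

35.8%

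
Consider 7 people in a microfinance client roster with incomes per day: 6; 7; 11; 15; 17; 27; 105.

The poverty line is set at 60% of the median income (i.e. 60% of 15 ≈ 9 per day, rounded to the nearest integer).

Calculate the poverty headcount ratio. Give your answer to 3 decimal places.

2 of the 7 people have income below 9.
H = 2/7 = 0.286.

0.286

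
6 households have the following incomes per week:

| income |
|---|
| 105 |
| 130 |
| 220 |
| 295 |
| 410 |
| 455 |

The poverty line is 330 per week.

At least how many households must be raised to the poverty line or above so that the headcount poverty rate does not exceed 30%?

4 of the 6 households are poor, so H = 4/6 = 0.667.
A headcount ratio of at most 30% allows at most ⌊0.30 × 6⌋ = 1 poor households.
So at least 4 − 1 = 3 must be lifted.

3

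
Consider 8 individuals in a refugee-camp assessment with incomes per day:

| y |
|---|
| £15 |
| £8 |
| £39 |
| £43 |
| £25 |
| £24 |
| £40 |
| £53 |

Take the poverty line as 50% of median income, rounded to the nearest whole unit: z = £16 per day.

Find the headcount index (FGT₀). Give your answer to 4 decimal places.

2 of the 8 individuals have income below £16.
H = 2/8 = 0.2500.

0.2500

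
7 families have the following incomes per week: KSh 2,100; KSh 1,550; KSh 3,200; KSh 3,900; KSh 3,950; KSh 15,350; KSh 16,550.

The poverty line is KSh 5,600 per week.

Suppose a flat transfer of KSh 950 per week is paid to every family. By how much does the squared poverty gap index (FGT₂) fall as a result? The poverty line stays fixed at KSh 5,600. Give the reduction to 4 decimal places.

Before: below the line — KSh 1,550, KSh 2,100, KSh 3,200, KSh 3,900, KSh 3,950; squared poverty gap index (FGT₂) = 0.182330.
After the KSh 950 transfer: below the line — KSh 2,500, KSh 3,050, KSh 4,150, KSh 4,850, KSh 4,900; squared poverty gap index (FGT₂) = 0.087771.
Reduction = 0.182330 − 0.087771 = 0.0946.

0.0946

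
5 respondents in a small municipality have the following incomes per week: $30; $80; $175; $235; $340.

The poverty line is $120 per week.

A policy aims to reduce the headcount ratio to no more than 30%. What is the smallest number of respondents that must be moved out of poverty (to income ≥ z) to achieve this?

1

Currently q = 2 of N = 5 are below the line (H = 0.400).
A headcount ratio of at most 30% allows at most ⌊0.30 × 5⌋ = 1 poor respondents.
So at least 2 − 1 = 1 must be lifted.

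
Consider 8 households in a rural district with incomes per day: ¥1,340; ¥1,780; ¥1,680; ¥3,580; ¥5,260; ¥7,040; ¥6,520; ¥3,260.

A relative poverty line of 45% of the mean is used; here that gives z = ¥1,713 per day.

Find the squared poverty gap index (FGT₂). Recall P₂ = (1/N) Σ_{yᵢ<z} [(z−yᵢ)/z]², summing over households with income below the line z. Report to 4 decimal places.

0.0060

Poor units: ¥1,340, ¥1,680 (q = 2 of N = 8).
Normalized shortfalls: (1713−1340)/1713 = 0.2177; (1713−1680)/1713 = 0.0193.
Squared: 0.0474; 0.0004.
Sum = 0.047785; P₂ = 0.047785 / 8 = 0.0060.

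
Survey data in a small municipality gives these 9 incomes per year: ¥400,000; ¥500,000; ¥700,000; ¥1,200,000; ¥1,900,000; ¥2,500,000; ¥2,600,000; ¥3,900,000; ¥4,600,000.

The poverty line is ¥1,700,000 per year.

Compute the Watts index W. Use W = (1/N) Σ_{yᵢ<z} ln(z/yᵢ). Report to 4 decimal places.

Below z: ¥400,000, ¥500,000, ¥700,000, ¥1,200,000 (q = 4 of N = 9).
ln(z/y) terms: ln(1700000/400000) = 1.4469; ln(1700000/500000) = 1.2238; ln(1700000/700000) = 0.8873; ln(1700000/1200000) = 0.3483.
W = 3.906304 / 9 = 0.4340.

0.4340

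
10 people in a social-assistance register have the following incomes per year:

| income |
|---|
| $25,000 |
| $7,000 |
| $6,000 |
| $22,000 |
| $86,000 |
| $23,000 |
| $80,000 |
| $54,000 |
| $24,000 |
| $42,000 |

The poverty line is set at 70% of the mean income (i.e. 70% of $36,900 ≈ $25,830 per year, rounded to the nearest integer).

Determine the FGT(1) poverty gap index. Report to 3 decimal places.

Below the line: $6,000, $7,000, $22,000, $23,000, $24,000, $25,000 (q = 6 of N = 10).
Relative gaps: (25830−6000)/25830 = 0.7677; (25830−7000)/25830 = 0.7290; (25830−22000)/25830 = 0.1483; (25830−23000)/25830 = 0.1096; (25830−24000)/25830 = 0.0708; (25830−25000)/25830 = 0.0321.
Sum of shortfalls = 1.857530; P₁ averages over all N: 1.857530 / 10 = 0.186.

0.186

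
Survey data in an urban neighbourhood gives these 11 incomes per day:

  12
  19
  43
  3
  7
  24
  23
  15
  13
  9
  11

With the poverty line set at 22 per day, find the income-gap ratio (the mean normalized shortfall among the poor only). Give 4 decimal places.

Incomes under z: 3, 7, 9, 11, 12, 13, 15, 19 (q = 8 of N = 11).
Relative gaps: 0.8636, 0.6818, 0.5909, 0.5000, 0.4545, 0.4091, 0.3182, 0.1364; sum = 3.954545.
I averages over the q = 8 poor units only: 3.954545 / 8 = 0.4943.

0.4943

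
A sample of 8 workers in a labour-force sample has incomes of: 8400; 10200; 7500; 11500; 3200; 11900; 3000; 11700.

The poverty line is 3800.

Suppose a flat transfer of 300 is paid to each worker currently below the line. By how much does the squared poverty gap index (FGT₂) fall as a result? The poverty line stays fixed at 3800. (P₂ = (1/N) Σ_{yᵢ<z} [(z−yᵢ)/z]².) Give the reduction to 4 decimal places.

0.0057

Before: below the line — 3000, 3200; squared poverty gap index (FGT₂) = 0.008657.
After the 300 transfer: below the line — 3300, 3500; squared poverty gap index (FGT₂) = 0.002943.
Reduction = 0.008657 − 0.002943 = 0.0057.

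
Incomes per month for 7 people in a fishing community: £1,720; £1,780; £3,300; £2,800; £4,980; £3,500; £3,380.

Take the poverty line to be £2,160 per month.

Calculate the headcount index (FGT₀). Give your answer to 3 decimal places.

0.286

2 of the 7 people have income below £2,160.
H = 2/7 = 0.286.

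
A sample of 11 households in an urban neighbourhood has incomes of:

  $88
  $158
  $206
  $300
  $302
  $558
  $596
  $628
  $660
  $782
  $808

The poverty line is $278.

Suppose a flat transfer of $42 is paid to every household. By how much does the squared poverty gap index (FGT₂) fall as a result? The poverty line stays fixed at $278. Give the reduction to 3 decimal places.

0.032

Before: below the line — $88, $158, $206; squared poverty gap index (FGT₂) = 0.06550.
After the $42 transfer: below the line — $130, $200, $248; squared poverty gap index (FGT₂) = 0.03398.
Reduction = 0.06550 − 0.03398 = 0.032.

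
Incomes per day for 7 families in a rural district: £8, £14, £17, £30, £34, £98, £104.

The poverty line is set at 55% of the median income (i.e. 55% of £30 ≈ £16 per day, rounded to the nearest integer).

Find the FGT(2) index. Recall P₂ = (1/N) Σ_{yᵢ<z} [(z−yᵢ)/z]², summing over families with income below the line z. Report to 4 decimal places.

Below the line: £8, £14 (q = 2 of N = 7).
Normalized shortfalls: (16−8)/16 = 0.5000; (16−14)/16 = 0.1250.
Squared: 0.2500; 0.0156.
Sum = 0.265625; P₂ = 0.265625 / 7 = 0.0379.

0.0379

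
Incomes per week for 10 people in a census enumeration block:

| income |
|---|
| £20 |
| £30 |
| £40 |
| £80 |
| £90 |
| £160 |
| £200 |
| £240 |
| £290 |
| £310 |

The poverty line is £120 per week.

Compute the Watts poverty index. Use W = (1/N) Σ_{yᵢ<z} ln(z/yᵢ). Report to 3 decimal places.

0.497

Below z: £20, £30, £40, £80, £90 (q = 5 of N = 10).
ln(z/y) terms: ln(120/20) = 1.7918; ln(120/30) = 1.3863; ln(120/40) = 1.0986; ln(120/80) = 0.4055; ln(120/90) = 0.2877.
W = 4.969813 / 10 = 0.497.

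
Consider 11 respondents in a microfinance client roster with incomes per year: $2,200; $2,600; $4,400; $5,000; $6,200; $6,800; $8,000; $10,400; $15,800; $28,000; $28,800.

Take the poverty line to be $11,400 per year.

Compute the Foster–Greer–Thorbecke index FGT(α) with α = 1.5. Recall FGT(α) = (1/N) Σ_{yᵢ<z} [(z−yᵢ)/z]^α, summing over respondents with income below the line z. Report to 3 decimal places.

Below z: $2,200, $2,600, $4,400, $5,000, $6,200, $6,800, $8,000, $10,400 (q = 8 of N = 11).
Shortfall ratios: (11400−2200)/11400 = 0.8070; (11400−2600)/11400 = 0.7719; (11400−4400)/11400 = 0.6140; (11400−5000)/11400 = 0.5614; (11400−6200)/11400 = 0.4561; (11400−6800)/11400 = 0.4035; (11400−8000)/11400 = 0.2982; (11400−10400)/11400 = 0.0877.
Raised to α = 1.5: 0.72498; 0.67821; 0.48116; 0.42064; 0.30807; 0.25632; 0.16288; 0.02598.
Sum = 3.058238; FGT(1.5) = 3.058238 / 11 = 0.278.

0.278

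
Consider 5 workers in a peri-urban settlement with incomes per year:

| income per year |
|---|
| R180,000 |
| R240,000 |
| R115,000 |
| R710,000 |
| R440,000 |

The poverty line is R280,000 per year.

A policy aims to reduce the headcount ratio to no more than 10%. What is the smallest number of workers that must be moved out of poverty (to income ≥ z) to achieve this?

3

Currently q = 3 of N = 5 are below the line (H = 0.600).
A headcount ratio of at most 10% allows at most ⌊0.10 × 5⌋ = 0 poor workers.
So at least 3 − 0 = 3 must be lifted.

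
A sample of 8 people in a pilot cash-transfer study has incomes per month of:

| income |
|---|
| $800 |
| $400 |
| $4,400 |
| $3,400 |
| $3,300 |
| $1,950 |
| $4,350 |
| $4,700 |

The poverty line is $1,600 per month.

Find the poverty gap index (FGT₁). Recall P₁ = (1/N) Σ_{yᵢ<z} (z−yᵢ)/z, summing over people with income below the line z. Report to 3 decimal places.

Poor units: $400, $800 (q = 2 of N = 8).
Gap ratios (z−y)/z: (1600−400)/1600 = 0.7500; (1600−800)/1600 = 0.5000.
Σ = 1.250000. Dividing by the full population N = 8 gives P₁ = 0.156.

0.156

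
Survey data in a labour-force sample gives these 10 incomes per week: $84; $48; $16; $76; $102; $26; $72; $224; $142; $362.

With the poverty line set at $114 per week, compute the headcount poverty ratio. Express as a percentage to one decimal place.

70.0%

7 of the 10 households have income below $114.
H = 7/10 = 70.0%.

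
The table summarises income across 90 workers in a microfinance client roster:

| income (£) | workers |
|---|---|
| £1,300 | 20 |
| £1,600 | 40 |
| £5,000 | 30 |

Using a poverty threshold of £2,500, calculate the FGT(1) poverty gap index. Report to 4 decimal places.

Incomes under z: 20×£1,300, 40×£1,600 (q = 60 of N = 90).
Shortfall ratios: (2500−1300)/2500 = 0.4800 (×20); (2500−1600)/2500 = 0.3600 (×40).
Σ = 24.000000. Dividing by the full population N = 90 gives P₁ = 0.2667.

0.2667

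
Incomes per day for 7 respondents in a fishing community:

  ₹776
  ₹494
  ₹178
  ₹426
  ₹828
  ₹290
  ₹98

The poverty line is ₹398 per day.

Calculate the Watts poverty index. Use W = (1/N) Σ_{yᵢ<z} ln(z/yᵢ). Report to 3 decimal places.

0.360

Below the line: ₹98, ₹178, ₹290 (q = 3 of N = 7).
Log gaps: ln(398/98) = 1.4015; ln(398/178) = 0.8047; ln(398/290) = 0.3166.
W = 2.522724 / 7 = 0.360.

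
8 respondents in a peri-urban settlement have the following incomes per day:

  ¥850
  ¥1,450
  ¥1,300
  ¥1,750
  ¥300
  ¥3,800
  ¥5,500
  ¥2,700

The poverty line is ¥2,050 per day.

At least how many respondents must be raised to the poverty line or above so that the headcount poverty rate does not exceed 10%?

Currently q = 5 of N = 8 are below the line (H = 0.625).
A headcount ratio of at most 10% allows at most ⌊0.10 × 8⌋ = 0 poor respondents.
So at least 5 − 0 = 5 must be lifted.

5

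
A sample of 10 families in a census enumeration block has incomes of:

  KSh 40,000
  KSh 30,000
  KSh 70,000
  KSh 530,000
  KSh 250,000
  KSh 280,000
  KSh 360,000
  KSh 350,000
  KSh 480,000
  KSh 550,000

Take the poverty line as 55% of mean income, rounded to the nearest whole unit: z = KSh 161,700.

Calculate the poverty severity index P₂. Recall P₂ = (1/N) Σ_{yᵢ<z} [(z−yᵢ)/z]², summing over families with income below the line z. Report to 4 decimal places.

Below the line: KSh 30,000, KSh 40,000, KSh 70,000 (q = 3 of N = 10).
Normalized shortfalls: (161700−30000)/161700 = 0.8145; (161700−40000)/161700 = 0.7526; (161700−70000)/161700 = 0.5671.
Squared: 0.6634; 0.5664; 0.3216.
Sum = 1.551415; P₂ = 1.551415 / 10 = 0.1551.

0.1551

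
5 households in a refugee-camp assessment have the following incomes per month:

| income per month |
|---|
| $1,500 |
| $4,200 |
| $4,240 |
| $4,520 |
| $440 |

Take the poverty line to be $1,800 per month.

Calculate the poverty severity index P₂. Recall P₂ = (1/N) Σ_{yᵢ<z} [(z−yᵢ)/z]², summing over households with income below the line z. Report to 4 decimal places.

Poor units: $440, $1,500 (q = 2 of N = 5).
Shortfall ratios: (1800−440)/1800 = 0.7556; (1800−1500)/1800 = 0.1667.
Squared: 0.5709; 0.0278.
Sum = 0.598642; P₂ = 0.598642 / 5 = 0.1197.

0.1197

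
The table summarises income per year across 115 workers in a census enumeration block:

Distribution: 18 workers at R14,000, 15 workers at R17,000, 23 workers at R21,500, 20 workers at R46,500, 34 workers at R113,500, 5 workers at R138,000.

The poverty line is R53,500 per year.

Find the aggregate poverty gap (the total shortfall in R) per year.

Below the line: 18×R14,000, 15×R17,000, 23×R21,500, 20×R46,500 (q = 76 of N = 115).
Individual gaps: 18×(53500−14000) = 711000; 15×(53500−17000) = 547500; 23×(53500−21500) = 736000; 20×(53500−46500) = 140000.
Aggregate gap = R2,134,500.

R2,134,500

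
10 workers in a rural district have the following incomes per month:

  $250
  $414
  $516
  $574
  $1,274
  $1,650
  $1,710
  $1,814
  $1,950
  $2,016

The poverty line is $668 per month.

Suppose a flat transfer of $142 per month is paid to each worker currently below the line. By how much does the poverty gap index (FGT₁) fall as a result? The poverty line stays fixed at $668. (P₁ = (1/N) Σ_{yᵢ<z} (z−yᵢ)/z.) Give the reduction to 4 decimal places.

0.0778

Before: below the line — $250, $414, $516, $574; poverty gap index (FGT₁) = 0.137425.
After the $142 transfer: below the line — $392, $556, $658; poverty gap index (FGT₁) = 0.059581.
Reduction = 0.137425 − 0.059581 = 0.0778.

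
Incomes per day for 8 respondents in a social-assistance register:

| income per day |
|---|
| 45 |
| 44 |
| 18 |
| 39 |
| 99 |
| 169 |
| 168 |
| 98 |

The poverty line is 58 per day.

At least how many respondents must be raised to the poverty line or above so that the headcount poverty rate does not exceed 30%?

Currently q = 4 of N = 8 are below the line (H = 0.500).
A headcount ratio of at most 30% allows at most ⌊0.30 × 8⌋ = 2 poor respondents.
So at least 4 − 2 = 2 must be lifted.

2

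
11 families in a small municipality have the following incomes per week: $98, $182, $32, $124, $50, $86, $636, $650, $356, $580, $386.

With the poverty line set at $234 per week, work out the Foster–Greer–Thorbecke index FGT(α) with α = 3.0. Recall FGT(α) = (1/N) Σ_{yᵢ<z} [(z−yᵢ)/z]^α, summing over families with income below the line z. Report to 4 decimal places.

0.1540

Incomes under z: $32, $50, $86, $98, $124, $182 (q = 6 of N = 11).
Gap ratios (z−y)/z: (234−32)/234 = 0.8632; (234−50)/234 = 0.7863; (234−86)/234 = 0.6325; (234−98)/234 = 0.5812; (234−124)/234 = 0.4701; (234−182)/234 = 0.2222.
Raised to α = 3.0: 0.64329; 0.48619; 0.25301; 0.19632; 0.10388; 0.01097.
Sum = 1.693665; FGT(3.0) = 1.693665 / 11 = 0.1540.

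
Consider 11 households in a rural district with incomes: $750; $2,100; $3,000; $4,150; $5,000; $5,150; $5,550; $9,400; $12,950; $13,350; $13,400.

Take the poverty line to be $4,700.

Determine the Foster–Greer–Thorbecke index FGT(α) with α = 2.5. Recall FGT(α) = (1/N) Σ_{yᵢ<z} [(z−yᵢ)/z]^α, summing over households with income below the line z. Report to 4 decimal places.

Incomes under z: $750, $2,100, $3,000, $4,150 (q = 4 of N = 11).
Normalized shortfalls: (4700−750)/4700 = 0.8404; (4700−2100)/4700 = 0.5532; (4700−3000)/4700 = 0.3617; (4700−4150)/4700 = 0.1170.
Raised to α = 2.5: 0.64751; 0.22761; 0.07868; 0.00468.
Sum = 0.958488; FGT(2.5) = 0.958488 / 11 = 0.0871.

0.0871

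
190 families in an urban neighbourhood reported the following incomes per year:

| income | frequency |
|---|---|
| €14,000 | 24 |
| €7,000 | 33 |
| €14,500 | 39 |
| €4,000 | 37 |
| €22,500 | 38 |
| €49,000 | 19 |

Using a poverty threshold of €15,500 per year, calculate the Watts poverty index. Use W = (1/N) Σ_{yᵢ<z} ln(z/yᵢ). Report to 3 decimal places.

Poor units: 37×€4,000, 33×€7,000, 24×€14,000, 39×€14,500 (q = 133 of N = 190).
Log gaps: ln(15500/4000) = 1.3545 (×37); ln(15500/7000) = 0.7949 (×33); ln(15500/14000) = 0.1018 (×24); ln(15500/14500) = 0.0667 (×39).
W = 81.394624 / 190 = 0.428.

0.428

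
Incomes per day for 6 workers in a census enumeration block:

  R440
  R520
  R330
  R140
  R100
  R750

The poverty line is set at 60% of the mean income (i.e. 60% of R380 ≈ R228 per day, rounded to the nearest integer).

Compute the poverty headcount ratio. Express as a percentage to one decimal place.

2 of the 6 workers have income below R228.
H = 2/6 = 33.3%.

33.3%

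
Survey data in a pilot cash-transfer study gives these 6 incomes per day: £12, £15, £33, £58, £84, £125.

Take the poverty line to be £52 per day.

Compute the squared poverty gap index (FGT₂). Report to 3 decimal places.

Incomes under z: £12, £15, £33 (q = 3 of N = 6).
Normalized shortfalls: (52−12)/52 = 0.7692; (52−15)/52 = 0.7115; (52−33)/52 = 0.3654.
Squared: 0.5917; 0.5063; 0.1335.
Sum = 1.231509; P₂ = 1.231509 / 6 = 0.205.

0.205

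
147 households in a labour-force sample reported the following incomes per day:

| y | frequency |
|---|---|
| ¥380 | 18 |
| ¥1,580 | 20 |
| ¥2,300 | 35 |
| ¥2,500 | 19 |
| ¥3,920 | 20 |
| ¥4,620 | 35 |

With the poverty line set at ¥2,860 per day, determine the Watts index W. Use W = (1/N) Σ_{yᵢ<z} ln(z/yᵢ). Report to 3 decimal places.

0.397

Below z: 18×¥380, 20×¥1,580, 35×¥2,300, 19×¥2,500 (q = 92 of N = 147).
ln(z/y) terms: ln(2860/380) = 2.0184 (×18); ln(2860/1580) = 0.5934 (×20); ln(2860/2300) = 0.2179 (×35); ln(2860/2500) = 0.1345 (×19).
W = 58.382262 / 147 = 0.397.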